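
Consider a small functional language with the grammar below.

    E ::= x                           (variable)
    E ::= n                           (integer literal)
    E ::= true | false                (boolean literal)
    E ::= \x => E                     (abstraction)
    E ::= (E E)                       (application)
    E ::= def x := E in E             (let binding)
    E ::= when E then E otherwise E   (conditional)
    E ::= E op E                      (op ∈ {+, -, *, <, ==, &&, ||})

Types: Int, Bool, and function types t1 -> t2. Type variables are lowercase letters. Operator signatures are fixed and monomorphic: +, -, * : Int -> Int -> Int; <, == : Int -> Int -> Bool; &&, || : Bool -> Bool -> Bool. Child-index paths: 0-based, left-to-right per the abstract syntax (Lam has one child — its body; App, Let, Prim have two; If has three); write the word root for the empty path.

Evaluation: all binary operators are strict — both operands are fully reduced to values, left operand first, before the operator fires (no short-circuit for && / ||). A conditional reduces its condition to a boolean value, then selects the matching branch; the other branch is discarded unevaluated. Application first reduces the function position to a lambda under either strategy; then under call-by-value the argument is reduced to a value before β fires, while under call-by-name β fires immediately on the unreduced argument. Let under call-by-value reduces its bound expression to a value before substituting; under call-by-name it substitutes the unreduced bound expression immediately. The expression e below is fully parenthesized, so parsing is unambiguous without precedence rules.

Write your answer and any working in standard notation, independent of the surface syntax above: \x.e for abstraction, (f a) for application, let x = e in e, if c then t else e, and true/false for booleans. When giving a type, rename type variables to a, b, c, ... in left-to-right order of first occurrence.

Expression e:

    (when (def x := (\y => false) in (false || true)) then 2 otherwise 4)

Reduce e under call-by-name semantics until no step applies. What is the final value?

Answer: 2

Trace:
step 0: (if (let x = (\y.false) in (false || true)) then 2 else 4)
step 1: [let@0] (if (false || true) then 2 else 4)
step 2: [delta@0] (if true then 2 else 4)
step 3: [if@root] 2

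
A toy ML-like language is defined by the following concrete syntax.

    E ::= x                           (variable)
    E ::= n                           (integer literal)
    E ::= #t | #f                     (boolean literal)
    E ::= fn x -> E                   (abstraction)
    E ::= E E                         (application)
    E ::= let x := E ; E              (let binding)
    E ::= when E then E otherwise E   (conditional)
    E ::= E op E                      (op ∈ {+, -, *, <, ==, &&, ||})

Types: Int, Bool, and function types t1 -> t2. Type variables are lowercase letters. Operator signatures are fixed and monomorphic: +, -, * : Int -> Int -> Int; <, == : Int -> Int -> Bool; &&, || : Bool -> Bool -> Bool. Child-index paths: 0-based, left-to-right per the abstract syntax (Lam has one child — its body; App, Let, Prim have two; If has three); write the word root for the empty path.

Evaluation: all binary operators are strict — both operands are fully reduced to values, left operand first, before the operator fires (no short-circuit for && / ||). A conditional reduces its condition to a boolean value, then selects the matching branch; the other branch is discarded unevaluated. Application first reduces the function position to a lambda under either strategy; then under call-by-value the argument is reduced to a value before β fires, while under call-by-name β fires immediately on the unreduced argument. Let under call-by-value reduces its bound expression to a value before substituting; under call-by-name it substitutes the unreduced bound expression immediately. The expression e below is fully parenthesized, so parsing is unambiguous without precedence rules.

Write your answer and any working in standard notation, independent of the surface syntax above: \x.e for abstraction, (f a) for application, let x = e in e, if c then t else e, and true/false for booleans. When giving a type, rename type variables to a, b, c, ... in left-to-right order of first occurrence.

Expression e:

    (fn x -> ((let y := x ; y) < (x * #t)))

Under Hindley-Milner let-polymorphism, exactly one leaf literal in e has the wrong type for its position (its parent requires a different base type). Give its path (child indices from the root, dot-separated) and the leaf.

Answer: 0.1.1 : true

Working:
x : a
let y : a
y : a
  unify a ~ Int
x : Int
  unify Int ~ Int
  unify Bool ~ Int
  FAIL: mismatch Bool ~ Int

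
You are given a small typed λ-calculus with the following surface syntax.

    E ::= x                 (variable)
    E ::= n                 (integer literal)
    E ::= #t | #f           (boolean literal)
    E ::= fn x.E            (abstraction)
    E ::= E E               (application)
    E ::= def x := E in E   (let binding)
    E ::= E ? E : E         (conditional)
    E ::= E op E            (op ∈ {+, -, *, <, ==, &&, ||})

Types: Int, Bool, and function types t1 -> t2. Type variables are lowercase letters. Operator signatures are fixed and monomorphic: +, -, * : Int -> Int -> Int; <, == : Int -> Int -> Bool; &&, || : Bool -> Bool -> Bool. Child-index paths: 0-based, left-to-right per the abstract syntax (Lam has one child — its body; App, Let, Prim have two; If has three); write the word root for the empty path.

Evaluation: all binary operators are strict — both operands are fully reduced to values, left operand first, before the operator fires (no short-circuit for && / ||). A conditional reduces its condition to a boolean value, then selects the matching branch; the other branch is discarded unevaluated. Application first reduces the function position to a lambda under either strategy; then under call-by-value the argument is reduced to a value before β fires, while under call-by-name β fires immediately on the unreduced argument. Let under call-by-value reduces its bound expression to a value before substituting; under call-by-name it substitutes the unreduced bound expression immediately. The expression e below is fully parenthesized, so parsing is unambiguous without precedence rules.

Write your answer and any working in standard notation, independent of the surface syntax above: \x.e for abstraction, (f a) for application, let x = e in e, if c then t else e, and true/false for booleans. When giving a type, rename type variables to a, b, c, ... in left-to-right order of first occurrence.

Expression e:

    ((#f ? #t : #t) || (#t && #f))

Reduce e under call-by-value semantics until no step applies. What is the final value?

Answer: true

Trace:
step 0: ((if false then true else true) || (true && false))
step 1: [if@0] (true || (true && false))
step 2: [delta@1] (true || false)
step 3: [delta@root] true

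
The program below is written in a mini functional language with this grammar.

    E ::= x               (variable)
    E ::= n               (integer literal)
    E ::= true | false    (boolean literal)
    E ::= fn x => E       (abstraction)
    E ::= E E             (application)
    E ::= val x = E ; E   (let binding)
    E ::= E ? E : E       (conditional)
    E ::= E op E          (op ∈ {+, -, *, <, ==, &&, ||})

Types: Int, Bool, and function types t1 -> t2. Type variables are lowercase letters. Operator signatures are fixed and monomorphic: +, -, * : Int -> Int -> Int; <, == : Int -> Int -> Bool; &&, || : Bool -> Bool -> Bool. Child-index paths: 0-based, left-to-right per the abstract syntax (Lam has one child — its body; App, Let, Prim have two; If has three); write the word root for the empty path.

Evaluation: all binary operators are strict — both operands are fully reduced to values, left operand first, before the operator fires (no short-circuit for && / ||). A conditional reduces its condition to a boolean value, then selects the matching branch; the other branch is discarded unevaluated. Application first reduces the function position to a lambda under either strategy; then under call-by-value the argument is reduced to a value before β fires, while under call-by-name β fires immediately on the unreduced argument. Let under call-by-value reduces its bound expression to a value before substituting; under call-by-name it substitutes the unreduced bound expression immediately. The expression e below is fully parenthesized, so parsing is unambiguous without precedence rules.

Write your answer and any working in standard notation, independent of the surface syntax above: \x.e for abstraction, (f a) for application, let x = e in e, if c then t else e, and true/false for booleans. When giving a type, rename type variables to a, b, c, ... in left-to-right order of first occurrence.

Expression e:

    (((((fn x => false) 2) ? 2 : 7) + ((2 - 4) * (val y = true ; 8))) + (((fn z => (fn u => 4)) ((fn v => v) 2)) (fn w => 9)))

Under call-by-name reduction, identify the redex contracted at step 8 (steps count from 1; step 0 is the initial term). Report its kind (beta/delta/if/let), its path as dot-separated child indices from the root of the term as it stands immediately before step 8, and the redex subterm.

Derivation:
step 0: (((if ((\x.false) 2) then 2 else 7) + ((2 - 4) * (let y = true in 8))) + (((\z.(\u.4)) ((\v.v) 2)) (\w.9)))
step 1: [beta@0.0.0] (((if false then 2 else 7) + ((2 - 4) * (let y = true in 8))) + (((\z.(\u.4)) ((\v.v) 2)) (\w.9)))
step 2: [if@0.0] ((7 + ((2 - 4) * (let y = true in 8))) + (((\z.(\u.4)) ((\v.v) 2)) (\w.9)))
step 3: [delta@0.1.0] ((7 + (-2 * (let y = true in 8))) + (((\z.(\u.4)) ((\v.v) 2)) (\w.9)))
step 4: [let@0.1.1] ((7 + (-2 * 8)) + (((\z.(\u.4)) ((\v.v) 2)) (\w.9)))
step 5: [delta@0.1] ((7 + -16) + (((\z.(\u.4)) ((\v.v) 2)) (\w.9)))
step 6: [delta@0] (-9 + (((\z.(\u.4)) ((\v.v) 2)) (\w.9)))
step 7: [beta@1.0] (-9 + ((\u.4) (\w.9)))
step 8: [beta@1] (-9 + 4)

Answer: beta at 1 : ((\u.4) (\w.9))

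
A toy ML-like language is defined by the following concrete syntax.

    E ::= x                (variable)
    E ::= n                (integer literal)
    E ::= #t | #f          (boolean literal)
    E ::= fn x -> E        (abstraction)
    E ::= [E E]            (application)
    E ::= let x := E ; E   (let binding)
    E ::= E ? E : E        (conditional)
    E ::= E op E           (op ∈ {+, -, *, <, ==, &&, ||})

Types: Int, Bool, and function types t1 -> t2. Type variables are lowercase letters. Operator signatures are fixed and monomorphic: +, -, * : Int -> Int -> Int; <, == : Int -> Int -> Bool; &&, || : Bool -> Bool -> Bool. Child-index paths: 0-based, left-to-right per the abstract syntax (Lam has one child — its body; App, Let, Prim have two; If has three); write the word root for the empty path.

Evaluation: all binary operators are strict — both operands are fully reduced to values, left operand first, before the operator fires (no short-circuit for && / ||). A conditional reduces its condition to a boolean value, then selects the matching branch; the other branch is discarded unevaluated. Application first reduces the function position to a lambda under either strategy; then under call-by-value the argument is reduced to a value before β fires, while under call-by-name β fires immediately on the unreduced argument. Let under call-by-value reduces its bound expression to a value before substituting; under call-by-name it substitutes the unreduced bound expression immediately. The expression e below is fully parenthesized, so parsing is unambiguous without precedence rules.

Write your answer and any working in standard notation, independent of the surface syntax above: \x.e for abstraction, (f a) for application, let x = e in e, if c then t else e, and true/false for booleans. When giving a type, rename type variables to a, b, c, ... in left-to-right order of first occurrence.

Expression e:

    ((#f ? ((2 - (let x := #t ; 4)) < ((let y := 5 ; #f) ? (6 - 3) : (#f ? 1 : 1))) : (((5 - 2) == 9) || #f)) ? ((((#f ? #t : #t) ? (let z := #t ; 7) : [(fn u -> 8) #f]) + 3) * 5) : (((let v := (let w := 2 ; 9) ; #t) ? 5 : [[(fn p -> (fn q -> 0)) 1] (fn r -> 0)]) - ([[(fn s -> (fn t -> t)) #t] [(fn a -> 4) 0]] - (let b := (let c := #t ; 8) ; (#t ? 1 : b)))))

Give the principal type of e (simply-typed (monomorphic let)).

Derivation:
  unify Bool ~ Bool
  unify Int ~ Int
let x : Bool
  unify Int ~ Int
  unify Int ~ Int
let y : Int
  unify Bool ~ Bool
  unify Int ~ Int
  unify Int ~ Int
  unify Bool ~ Bool
  unify Int ~ Int
  unify Int ~ Int
  unify Int ~ Int
  unify Int ~ Int
  unify Int ~ Int
  unify Int ~ Int
  unify Int ~ Int
  unify Bool ~ Bool
  unify Bool ~ Bool
  unify Bool ~ Bool
  unify Bool ~ Bool
  unify Bool ~ Bool
  unify Bool ~ Bool
  unify Bool ~ Bool
let z : Bool
\u._ : a -> Int
  unify a -> Int ~ Bool -> b
  unify a ~ Bool
  unify Int ~ b
_ _ : Int
  unify Int ~ Int
  unify Int ~ Int
  unify Int ~ Int
  unify Int ~ Int
  unify Int ~ Int
let w : Int
let v : Int
  unify Bool ~ Bool
\q._ : d -> Int
\p._ : c -> d -> Int
  unify c -> d -> Int ~ Int -> e
  unify c ~ Int
  unify d -> Int ~ e
_ _ : d -> Int
\r._ : f -> Int
  unify d -> Int ~ (f -> Int) -> g
  unify d ~ f -> Int
  unify Int ~ g
_ _ : Int
  unify Int ~ Int
  unify Int ~ Int
t : i
\t._ : i -> i
\s._ : h -> i -> i
  unify h -> i -> i ~ Bool -> j
  unify h ~ Bool
  unify i -> i ~ j
_ _ : i -> i
\a._ : k -> Int
  unify k -> Int ~ Int -> l
  unify k ~ Int
  unify Int ~ l
_ _ : Int
  unify i -> i ~ Int -> m
  unify i ~ Int
  unify Int ~ m
_ _ : Int
  unify Int ~ Int
let c : Bool
let b : Int
  unify Bool ~ Bool
b : Int
  unify Int ~ Int
  unify Int ~ Int
  unify Int ~ Int
  unify Int ~ Int

Answer: Int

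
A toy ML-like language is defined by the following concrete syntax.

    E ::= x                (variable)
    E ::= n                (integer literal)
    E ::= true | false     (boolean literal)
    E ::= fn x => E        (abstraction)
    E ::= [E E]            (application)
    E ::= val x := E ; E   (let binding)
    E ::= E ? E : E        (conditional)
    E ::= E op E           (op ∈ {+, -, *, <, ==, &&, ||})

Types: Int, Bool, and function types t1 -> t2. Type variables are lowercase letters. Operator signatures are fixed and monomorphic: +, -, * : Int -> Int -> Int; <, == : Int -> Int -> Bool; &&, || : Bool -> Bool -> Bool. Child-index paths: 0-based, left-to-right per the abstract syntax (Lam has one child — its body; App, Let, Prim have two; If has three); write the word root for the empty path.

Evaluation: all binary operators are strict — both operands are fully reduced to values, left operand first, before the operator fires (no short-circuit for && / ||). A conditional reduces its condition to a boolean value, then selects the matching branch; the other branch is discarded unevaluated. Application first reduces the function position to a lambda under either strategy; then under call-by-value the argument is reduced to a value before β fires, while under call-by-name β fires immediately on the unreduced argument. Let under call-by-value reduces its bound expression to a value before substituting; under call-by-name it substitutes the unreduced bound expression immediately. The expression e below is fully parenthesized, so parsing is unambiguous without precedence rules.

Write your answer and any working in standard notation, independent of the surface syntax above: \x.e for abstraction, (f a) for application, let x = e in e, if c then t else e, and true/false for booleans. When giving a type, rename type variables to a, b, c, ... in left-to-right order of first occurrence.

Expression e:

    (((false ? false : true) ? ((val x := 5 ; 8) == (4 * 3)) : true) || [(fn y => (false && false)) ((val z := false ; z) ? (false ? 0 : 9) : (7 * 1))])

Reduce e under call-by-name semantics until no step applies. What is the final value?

Answer: false

Trace:
step 0: ((if (if false then false else true) then ((let x = 5 in 8) == (4 * 3)) else true) || ((\y.(false && false)) (if (let z = false in z) then (if false then 0 else 9) else (7 * 1))))
step 1: [if@0.0] ((if true then ((let x = 5 in 8) == (4 * 3)) else true) || ((\y.(false && false)) (if (let z = false in z) then (if false then 0 else 9) else (7 * 1))))
step 2: [if@0] (((let x = 5 in 8) == (4 * 3)) || ((\y.(false && false)) (if (let z = false in z) then (if false then 0 else 9) else (7 * 1))))
step 3: [let@0.0] ((8 == (4 * 3)) || ((\y.(false && false)) (if (let z = false in z) then (if false then 0 else 9) else (7 * 1))))
step 4: [delta@0.1] ((8 == 12) || ((\y.(false && false)) (if (let z = false in z) then (if false then 0 else 9) else (7 * 1))))
step 5: [delta@0] (false || ((\y.(false && false)) (if (let z = false in z) then (if false then 0 else 9) else (7 * 1))))
step 6: [beta@1] (false || (false && false))
step 7: [delta@1] (false || false)
step 8: [delta@root] false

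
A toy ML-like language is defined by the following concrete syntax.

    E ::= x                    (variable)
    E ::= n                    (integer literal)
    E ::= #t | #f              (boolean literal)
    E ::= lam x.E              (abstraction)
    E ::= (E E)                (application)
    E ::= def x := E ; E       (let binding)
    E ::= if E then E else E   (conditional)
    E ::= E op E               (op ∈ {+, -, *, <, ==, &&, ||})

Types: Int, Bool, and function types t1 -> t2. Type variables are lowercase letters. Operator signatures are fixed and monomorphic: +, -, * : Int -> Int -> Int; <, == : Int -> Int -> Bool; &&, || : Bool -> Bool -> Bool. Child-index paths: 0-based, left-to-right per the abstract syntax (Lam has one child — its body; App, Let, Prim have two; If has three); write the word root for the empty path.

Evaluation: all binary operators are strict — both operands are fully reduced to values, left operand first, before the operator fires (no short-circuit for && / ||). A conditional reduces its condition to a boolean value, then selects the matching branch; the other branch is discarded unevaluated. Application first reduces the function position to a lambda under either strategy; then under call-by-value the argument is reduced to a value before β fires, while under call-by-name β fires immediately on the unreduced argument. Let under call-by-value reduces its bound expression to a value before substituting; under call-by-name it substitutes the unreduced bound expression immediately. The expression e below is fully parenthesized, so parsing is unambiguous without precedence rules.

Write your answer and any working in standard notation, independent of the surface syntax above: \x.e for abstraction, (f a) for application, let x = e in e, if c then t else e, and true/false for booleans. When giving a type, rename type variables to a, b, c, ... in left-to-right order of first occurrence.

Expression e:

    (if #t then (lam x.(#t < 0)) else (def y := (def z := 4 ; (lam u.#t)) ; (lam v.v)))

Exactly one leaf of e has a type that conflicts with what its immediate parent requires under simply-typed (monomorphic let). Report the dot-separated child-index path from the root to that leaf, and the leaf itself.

Answer: 1.0.0 : true

Trace:
  unify Bool ~ Bool
  unify Bool ~ Int
  FAIL: mismatch Bool ~ Int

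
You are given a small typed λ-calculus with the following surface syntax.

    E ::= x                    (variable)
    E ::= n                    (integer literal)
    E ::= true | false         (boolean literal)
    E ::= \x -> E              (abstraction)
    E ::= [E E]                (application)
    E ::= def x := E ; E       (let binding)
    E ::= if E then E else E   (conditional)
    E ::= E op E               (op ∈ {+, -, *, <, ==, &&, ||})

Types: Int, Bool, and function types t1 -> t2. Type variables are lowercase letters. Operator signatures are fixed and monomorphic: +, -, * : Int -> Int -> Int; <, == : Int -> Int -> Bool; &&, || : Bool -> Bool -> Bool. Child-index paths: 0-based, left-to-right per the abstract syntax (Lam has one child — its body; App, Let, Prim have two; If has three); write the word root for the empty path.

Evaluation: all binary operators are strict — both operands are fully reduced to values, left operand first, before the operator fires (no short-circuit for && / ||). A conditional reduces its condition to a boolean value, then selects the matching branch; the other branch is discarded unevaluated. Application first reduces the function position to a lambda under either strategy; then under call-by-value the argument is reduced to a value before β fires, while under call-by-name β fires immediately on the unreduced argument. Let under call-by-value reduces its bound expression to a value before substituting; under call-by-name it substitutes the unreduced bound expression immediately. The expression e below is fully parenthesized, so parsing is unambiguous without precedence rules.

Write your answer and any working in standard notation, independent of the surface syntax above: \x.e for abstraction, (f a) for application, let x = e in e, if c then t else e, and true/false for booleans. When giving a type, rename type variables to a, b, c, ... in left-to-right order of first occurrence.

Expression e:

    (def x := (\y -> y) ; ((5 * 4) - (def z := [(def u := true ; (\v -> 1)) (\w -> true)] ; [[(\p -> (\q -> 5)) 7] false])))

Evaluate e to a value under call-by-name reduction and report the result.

Working:
step 0: (let x = (\y.y) in ((5 * 4) - (let z = ((let u = true in (\v.1)) (\w.true)) in (((\p.(\q.5)) 7) false))))
step 1: [let@root] ((5 * 4) - (let z = ((let u = true in (\v.1)) (\w.true)) in (((\p.(\q.5)) 7) false)))
step 2: [delta@0] (20 - (let z = ((let u = true in (\v.1)) (\w.true)) in (((\p.(\q.5)) 7) false)))
step 3: [let@1] (20 - (((\p.(\q.5)) 7) false))
step 4: [beta@1.0] (20 - ((\q.5) false))
step 5: [beta@1] (20 - 5)
step 6: [delta@root] 15

Answer: 15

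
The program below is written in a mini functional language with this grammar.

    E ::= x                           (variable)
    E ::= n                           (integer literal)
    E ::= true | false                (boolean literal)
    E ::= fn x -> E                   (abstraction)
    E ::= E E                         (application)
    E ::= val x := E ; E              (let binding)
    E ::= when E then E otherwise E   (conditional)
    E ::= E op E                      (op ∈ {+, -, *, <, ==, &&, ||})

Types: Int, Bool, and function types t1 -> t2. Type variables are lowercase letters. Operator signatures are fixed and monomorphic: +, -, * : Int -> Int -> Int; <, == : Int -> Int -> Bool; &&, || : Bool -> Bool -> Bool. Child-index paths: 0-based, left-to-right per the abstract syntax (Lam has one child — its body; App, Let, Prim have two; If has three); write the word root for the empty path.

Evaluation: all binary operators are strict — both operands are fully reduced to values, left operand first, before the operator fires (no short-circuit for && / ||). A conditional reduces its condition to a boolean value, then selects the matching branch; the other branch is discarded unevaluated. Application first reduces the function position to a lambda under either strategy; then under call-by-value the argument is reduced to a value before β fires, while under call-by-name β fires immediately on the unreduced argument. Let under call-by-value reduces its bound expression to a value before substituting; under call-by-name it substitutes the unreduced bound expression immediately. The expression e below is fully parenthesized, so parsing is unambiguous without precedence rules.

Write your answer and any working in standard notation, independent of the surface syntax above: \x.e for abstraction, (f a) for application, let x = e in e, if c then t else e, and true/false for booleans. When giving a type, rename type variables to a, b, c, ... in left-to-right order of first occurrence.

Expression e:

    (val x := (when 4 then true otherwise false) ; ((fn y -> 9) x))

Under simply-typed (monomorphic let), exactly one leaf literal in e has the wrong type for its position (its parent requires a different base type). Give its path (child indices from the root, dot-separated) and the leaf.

Derivation:
  unify Int ~ Bool
  FAIL: mismatch Int ~ Bool

Answer: 0.0 : 4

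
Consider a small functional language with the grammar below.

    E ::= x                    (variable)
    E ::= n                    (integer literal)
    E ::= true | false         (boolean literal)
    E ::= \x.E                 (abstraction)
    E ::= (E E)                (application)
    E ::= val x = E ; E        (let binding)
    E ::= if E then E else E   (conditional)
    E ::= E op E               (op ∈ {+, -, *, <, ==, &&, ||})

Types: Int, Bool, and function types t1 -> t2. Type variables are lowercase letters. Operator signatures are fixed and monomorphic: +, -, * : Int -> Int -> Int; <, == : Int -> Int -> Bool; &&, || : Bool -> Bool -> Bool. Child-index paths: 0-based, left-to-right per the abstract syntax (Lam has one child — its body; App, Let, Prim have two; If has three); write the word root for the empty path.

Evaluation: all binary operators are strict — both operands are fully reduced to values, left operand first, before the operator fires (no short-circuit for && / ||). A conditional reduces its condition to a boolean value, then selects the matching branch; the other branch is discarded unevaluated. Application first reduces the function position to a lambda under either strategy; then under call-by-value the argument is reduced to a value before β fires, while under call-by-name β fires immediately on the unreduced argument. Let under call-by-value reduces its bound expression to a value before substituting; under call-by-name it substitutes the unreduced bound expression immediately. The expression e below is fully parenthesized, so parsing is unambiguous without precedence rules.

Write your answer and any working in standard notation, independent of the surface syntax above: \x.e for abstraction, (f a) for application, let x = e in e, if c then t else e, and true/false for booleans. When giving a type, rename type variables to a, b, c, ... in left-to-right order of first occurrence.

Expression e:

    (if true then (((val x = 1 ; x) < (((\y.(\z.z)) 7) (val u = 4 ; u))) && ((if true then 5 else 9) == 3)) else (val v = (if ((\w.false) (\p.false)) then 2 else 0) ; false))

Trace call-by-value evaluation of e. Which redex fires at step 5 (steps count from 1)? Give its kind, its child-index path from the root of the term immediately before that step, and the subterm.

Answer: beta at 0.1 : ((\z.z) 4)

Trace:
step 0: (if true then (((let x = 1 in x) < (((\y.(\z.z)) 7) (let u = 4 in u))) && ((if true then 5 else 9) == 3)) else (let v = (if ((\w.false) (\p.false)) then 2 else 0) in false))
step 1: [if@root] (((let x = 1 in x) < (((\y.(\z.z)) 7) (let u = 4 in u))) && ((if true then 5 else 9) == 3))
step 2: [let@0.0] ((1 < (((\y.(\z.z)) 7) (let u = 4 in u))) && ((if true then 5 else 9) == 3))
step 3: [beta@0.1.0] ((1 < ((\z.z) (let u = 4 in u))) && ((if true then 5 else 9) == 3))
step 4: [let@0.1.1] ((1 < ((\z.z) 4)) && ((if true then 5 else 9) == 3))
step 5: [beta@0.1] ((1 < 4) && ((if true then 5 else 9) == 3))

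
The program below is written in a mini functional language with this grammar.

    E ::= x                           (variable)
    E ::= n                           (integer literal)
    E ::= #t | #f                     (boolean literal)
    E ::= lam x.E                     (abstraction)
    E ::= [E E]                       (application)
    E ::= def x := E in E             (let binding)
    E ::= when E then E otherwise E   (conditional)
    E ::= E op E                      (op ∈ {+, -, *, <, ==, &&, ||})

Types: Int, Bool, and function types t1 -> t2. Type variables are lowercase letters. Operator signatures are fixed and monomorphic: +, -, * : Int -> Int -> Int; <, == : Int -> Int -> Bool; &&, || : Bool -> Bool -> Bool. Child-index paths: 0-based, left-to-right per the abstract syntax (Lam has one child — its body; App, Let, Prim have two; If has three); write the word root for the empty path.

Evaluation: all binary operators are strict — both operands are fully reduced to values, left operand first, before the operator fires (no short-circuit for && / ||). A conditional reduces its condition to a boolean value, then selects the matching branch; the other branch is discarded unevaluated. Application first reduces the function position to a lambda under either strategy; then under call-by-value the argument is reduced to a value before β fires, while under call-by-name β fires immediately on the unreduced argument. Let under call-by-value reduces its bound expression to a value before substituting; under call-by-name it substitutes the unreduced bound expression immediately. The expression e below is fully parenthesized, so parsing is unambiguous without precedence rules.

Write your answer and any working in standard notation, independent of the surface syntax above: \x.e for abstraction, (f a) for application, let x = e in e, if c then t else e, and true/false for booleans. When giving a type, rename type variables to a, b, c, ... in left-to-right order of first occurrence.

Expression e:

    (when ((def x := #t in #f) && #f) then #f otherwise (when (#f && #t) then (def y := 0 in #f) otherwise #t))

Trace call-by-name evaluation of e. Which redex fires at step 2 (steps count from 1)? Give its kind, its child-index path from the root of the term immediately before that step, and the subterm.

Answer: delta at 0 : (false && false)

Derivation:
step 0: (if ((let x = true in false) && false) then false else (if (false && true) then (let y = 0 in false) else true))
step 1: [let@0.0] (if (false && false) then false else (if (false && true) then (let y = 0 in false) else true))
step 2: [delta@0] (if false then false else (if (false && true) then (let y = 0 in false) else true))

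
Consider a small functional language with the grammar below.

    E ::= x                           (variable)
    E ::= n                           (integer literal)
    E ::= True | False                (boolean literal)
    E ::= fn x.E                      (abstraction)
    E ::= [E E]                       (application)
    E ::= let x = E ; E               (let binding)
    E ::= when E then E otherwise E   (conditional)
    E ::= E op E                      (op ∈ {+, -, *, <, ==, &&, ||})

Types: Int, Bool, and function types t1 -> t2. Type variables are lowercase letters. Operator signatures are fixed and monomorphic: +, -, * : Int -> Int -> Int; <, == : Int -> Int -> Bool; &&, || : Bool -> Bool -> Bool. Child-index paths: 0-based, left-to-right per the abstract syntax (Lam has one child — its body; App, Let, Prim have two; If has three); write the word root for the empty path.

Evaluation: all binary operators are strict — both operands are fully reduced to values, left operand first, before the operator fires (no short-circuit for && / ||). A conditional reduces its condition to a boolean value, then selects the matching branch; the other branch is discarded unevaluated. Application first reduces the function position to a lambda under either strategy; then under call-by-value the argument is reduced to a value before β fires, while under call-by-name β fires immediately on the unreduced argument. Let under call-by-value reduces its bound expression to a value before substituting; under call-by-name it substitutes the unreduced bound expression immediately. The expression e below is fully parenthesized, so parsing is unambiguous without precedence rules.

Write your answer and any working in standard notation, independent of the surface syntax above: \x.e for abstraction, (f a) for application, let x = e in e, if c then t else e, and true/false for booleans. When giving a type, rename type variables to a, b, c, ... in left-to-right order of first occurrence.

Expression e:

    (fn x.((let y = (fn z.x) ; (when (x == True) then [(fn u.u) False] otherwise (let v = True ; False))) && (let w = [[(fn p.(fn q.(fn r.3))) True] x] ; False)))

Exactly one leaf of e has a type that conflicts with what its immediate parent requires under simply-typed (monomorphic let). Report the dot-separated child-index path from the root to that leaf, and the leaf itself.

Working:
x : a
\z._ : b -> a
let y : b -> a
x : a
  unify a ~ Int
  unify Bool ~ Int
  FAIL: mismatch Bool ~ Int

Answer: 0.0.1.0.1 : true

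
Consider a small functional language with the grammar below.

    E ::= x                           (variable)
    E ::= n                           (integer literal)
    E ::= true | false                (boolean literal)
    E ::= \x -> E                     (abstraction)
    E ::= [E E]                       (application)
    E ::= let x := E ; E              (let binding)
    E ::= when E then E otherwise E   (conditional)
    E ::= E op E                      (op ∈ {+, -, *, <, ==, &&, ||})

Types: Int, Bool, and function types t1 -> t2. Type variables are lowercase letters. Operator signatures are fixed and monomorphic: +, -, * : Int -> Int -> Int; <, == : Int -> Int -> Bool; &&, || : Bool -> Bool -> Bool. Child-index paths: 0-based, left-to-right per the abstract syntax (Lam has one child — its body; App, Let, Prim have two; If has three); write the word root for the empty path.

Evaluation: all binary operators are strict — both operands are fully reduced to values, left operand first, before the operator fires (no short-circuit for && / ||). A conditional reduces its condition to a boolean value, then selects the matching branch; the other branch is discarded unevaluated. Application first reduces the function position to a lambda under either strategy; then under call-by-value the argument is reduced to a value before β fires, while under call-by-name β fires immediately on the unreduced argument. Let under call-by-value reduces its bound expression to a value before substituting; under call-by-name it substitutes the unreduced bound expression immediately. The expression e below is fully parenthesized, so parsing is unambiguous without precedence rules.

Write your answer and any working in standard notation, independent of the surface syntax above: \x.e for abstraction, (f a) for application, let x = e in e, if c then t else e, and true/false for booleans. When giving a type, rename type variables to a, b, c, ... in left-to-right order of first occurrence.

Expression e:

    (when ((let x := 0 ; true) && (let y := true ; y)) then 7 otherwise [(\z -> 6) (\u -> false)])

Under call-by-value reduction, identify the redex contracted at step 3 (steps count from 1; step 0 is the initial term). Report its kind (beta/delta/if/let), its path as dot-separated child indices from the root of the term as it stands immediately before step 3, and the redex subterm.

Trace:
step 0: (if ((let x = 0 in true) && (let y = true in y)) then 7 else ((\z.6) (\u.false)))
step 1: [let@0.0] (if (true && (let y = true in y)) then 7 else ((\z.6) (\u.false)))
step 2: [let@0.1] (if (true && true) then 7 else ((\z.6) (\u.false)))
step 3: [delta@0] (if true then 7 else ((\z.6) (\u.false)))

Answer: delta at 0 : (true && true)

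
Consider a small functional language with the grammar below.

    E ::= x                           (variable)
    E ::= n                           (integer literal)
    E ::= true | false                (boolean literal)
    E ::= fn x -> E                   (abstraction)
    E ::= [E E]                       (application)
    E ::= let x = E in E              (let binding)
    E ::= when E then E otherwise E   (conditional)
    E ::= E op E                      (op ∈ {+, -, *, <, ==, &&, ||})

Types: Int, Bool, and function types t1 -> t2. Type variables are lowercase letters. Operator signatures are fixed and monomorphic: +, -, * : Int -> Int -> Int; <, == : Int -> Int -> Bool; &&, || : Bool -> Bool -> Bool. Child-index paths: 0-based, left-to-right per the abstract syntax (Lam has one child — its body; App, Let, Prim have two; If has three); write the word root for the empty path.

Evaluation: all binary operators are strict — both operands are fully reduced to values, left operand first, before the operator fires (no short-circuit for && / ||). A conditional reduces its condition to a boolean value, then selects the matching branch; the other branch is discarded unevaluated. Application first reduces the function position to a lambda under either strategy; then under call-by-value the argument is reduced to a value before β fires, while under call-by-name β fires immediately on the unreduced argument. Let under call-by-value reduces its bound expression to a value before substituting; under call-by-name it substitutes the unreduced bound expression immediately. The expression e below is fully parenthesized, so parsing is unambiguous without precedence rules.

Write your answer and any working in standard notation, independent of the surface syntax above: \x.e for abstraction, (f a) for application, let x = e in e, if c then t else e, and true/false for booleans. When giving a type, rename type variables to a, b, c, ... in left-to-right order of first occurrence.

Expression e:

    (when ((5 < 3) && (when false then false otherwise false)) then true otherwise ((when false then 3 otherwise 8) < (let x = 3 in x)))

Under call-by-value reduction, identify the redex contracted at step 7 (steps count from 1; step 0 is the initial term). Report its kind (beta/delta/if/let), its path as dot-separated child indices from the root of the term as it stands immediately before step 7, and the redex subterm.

Derivation:
step 0: (if ((5 < 3) && (if false then false else false)) then true else ((if false then 3 else 8) < (let x = 3 in x)))
step 1: [delta@0.0] (if (false && (if false then false else false)) then true else ((if false then 3 else 8) < (let x = 3 in x)))
step 2: [if@0.1] (if (false && false) then true else ((if false then 3 else 8) < (let x = 3 in x)))
step 3: [delta@0] (if false then true else ((if false then 3 else 8) < (let x = 3 in x)))
step 4: [if@root] ((if false then 3 else 8) < (let x = 3 in x))
step 5: [if@0] (8 < (let x = 3 in x))
step 6: [let@1] (8 < 3)
step 7: [delta@root] false

Answer: delta at root : (8 < 3)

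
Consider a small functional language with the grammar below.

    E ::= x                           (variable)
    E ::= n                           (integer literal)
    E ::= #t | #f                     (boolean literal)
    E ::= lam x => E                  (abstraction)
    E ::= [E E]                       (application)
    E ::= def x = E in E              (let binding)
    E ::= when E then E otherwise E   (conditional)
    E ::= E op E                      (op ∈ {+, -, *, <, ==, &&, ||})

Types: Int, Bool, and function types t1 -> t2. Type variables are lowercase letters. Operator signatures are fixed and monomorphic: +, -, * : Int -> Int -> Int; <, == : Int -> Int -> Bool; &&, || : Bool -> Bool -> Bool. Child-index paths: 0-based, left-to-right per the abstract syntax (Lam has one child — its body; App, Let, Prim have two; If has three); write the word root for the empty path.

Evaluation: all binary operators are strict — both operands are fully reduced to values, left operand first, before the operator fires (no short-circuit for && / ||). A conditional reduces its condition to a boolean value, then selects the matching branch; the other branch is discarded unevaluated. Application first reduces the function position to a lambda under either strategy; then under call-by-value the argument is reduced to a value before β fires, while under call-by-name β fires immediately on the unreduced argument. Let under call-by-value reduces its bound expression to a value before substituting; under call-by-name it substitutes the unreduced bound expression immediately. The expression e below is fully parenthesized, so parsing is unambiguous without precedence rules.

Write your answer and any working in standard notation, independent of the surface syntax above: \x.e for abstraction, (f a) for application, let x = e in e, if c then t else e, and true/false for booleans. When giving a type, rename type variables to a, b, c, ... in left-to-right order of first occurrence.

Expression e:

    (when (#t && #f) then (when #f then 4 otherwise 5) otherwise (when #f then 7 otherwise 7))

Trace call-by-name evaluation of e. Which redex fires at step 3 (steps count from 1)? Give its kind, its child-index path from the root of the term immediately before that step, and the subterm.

Trace:
step 0: (if (true && false) then (if false then 4 else 5) else (if false then 7 else 7))
step 1: [delta@0] (if false then (if false then 4 else 5) else (if false then 7 else 7))
step 2: [if@root] (if false then 7 else 7)
step 3: [if@root] 7

Answer: if at root : (if false then 7 else 7)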